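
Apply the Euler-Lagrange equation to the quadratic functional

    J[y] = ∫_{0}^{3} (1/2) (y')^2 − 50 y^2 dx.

The Lagrangian is L = (1/2) (y')^2 − 50 y^2.
Compute ∂L/∂y = -100y, ∂L/∂y' = y'.
The Euler-Lagrange equation d/dx(∂L/∂y') − ∂L/∂y = 0 reduces to
    y'' + 100 y = 0.
Its general solution is
    y(x) = A sin(10x) + B cos(10x),
with A, B fixed by the endpoint conditions.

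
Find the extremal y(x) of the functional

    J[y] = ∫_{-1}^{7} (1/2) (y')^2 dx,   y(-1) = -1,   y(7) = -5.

The Lagrangian is L = (1/2) (y')^2.
Compute ∂L/∂y = 0, ∂L/∂y' = y'.
The Euler-Lagrange equation d/dx(∂L/∂y') − ∂L/∂y = 0 reduces to
    y'' = 0.
Its general solution is
    y(x) = A x + B,
with A, B fixed by the endpoint conditions.
Applying the endpoint conditions y(-1) = -1 and y(7) = -5: solve A·-1 + B = -1 and A·7 + B = -5. Subtracting gives A(7 − -1) = -5 − -1, so A = -1/2, and B = -1 − A·-1 = -3/2. Therefore
    y(x) = (-1/2) x - 3/2.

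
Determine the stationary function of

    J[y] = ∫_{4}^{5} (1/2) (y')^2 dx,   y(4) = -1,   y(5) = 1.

The Lagrangian is L = (1/2) (y')^2.
Compute ∂L/∂y = 0, ∂L/∂y' = y'.
The Euler-Lagrange equation d/dx(∂L/∂y') − ∂L/∂y = 0 reduces to
    y'' = 0.
Its general solution is
    y(x) = A x + B,
with A, B fixed by the endpoint conditions.
Applying the endpoint conditions y(4) = -1 and y(5) = 1: solve A·4 + B = -1 and A·5 + B = 1. Subtracting gives A(5 − 4) = 1 − -1, so A = 2, and B = -1 − A·4 = -9. Therefore
    y(x) = 2 x - 9.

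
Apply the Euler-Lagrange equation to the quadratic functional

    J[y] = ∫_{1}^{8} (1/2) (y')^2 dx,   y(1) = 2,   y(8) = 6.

The Lagrangian is L = (1/2) (y')^2.
Compute ∂L/∂y = 0, ∂L/∂y' = y'.
The Euler-Lagrange equation d/dx(∂L/∂y') − ∂L/∂y = 0 reduces to
    y'' = 0.
Its general solution is
    y(x) = A x + B,
with A, B fixed by the endpoint conditions.
Applying the endpoint conditions y(1) = 2 and y(8) = 6: solve A·1 + B = 2 and A·8 + B = 6. Subtracting gives A(8 − 1) = 6 − 2, so A = 4/7, and B = 2 − A·1 = 10/7. Therefore
    y(x) = (4/7) x + 10/7.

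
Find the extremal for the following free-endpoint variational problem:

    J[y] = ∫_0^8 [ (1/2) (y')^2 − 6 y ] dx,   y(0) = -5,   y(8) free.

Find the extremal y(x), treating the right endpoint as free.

The Lagrangian L = (1/2) (y')^2 − 6 y gives
    ∂L/∂y = −6,   ∂L/∂y' = y'.
Euler-Lagrange: d/dx(y') − (−6) = 0, i.e. y'' + 6 = 0, so
    y(x) = −(6/2) x^2 + C1 x + C2.
Fixed left endpoint y(0) = -5 ⇒ C2 = -5.
The right endpoint x = 8 is free, so the natural (transversality) condition is ∂L/∂y' |_{x=8} = 0, i.e. y'(8) = 0.
Compute y'(x) = −6 x + C1, so y'(8) = −48 + C1 = 0 ⇒ C1 = 48.
Therefore the extremal is
    y(x) = −3 x^2 + 48 x − 5.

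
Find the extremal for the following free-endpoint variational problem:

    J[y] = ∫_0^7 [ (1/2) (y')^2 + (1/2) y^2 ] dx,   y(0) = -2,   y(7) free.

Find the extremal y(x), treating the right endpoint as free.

The Lagrangian L = (1/2) (y')^2 + (1/2) y^2 gives
    ∂L/∂y = 1 y,   ∂L/∂y' = y'.
Euler-Lagrange: y'' − y = 0.
With k = 1, the general solution is
    y(x) = A cosh(x) + B sinh(x).
Fixed left endpoint y(0) = -2 ⇒ A = -2.
The right endpoint x = 7 is free, so the natural (transversality) condition is ∂L/∂y' |_{x=7} = 0, i.e. y'(7) = 0.
Compute y'(x) = A k sinh(k x) + B k cosh(k x), so
    y'(7) = A k sinh(k·7) + B k cosh(k·7) = 0
    ⇒ B = −A tanh(k·7) = 2 tanh(1·7).
Therefore the extremal is
    y(x) = −2 cosh(1 x) + 2 tanh(1·7) sinh(1 x).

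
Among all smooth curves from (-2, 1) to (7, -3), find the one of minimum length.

Arc-length functional: J[y] = ∫ sqrt(1 + (y')^2) dx.
Lagrangian L = sqrt(1 + (y')^2) has no explicit y dependence, so ∂L/∂y = 0 and the Euler-Lagrange equation gives
    d/dx( y' / sqrt(1 + (y')^2) ) = 0  ⇒  y' / sqrt(1 + (y')^2) = const.
Hence y' is constant, so y(x) is affine.
Fitting the endpoints (-2, 1) and (7, -3):
    slope m = ((-3) − 1) / (7 − (-2)) = -4/9,
    intercept c = 1 − m·(-2) = 1/9.
Extremal: y(x) = (-4/9) x + 1/9.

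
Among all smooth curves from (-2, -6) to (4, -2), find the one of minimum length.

Arc-length functional: J[y] = ∫ sqrt(1 + (y')^2) dx.
Lagrangian L = sqrt(1 + (y')^2) has no explicit y dependence, so ∂L/∂y = 0 and the Euler-Lagrange equation gives
    d/dx( y' / sqrt(1 + (y')^2) ) = 0  ⇒  y' / sqrt(1 + (y')^2) = const.
Hence y' is constant, so y(x) is affine.
Fitting the endpoints (-2, -6) and (4, -2):
    slope m = ((-2) − (-6)) / (4 − (-2)) = 2/3,
    intercept c = (-6) − m·(-2) = -14/3.
Extremal: y(x) = (2/3) x - 14/3.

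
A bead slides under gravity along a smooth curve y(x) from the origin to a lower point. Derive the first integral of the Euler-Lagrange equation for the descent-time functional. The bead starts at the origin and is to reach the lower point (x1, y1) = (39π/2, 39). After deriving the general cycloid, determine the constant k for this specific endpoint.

The Lagrangian L = sqrt((1 + y'^2) / y) has no explicit x dependence, so the Beltrami identity applies:
    L − y' ∂L/∂y' = C.
Compute ∂L/∂y' = y' / sqrt(y (1 + y'^2)).
Substitute:
    sqrt((1 + y'^2)/y) − y'·y' / sqrt(y (1 + y'^2))
    = (1 + y'^2) / sqrt(y (1 + y'^2)) − y'^2 / sqrt(y (1 + y'^2))
    = 1 / sqrt(y (1 + y'^2)) = C.
Squaring and rearranging gives the first integral
    y (1 + y'^2) = 1/C^2 =: k   (constant).
Solving this first-order ODE by the substitution
    y = (k/2)(1 − cos θ)
yields the cycloid parameterisation
    x(θ) = (k/2)(θ − sin θ),   y(θ) = (k/2)(1 − cos θ).
The constant k is fixed by the endpoint condition.
Now fit the given lower endpoint (x1, y1) = (39π/2, 39). At the bottom of the first arch (θ = π), the parametric equations give
    y(π) = (k/2)(1 − cos π) = k,
    x(π) = (k/2)(π − sin π) = kπ/2.
Matching y(π) = 39 gives k = 39, consistent with x(π) = 39π/2. Therefore the specific cycloid is
    x(θ) = (39/2)(θ − sin θ),   y(θ) = (39/2)(1 − cos θ).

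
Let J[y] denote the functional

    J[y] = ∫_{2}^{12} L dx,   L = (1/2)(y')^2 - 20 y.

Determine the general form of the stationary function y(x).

The Lagrangian is L = (1/2)(y')^2 - 20 y.
∂L/∂y = -20.
∂L/∂y' = y'.
The Euler-Lagrange equation d/dx(∂L/∂y') − ∂L/∂y = 0 becomes:
    y'' + 20 = 0
General solution: y(x) = -10 x^2 + A x + B, where A and B are arbitrary constants fixed by the endpoint conditions.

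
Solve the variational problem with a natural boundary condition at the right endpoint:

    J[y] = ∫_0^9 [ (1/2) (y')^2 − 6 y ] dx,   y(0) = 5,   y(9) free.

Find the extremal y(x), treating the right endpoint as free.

The Lagrangian L = (1/2) (y')^2 − 6 y gives
    ∂L/∂y = −6,   ∂L/∂y' = y'.
Euler-Lagrange: d/dx(y') − (−6) = 0, i.e. y'' + 6 = 0, so
    y(x) = −(6/2) x^2 + C1 x + C2.
Fixed left endpoint y(0) = 5 ⇒ C2 = 5.
The right endpoint x = 9 is free, so the natural (transversality) condition is ∂L/∂y' |_{x=9} = 0, i.e. y'(9) = 0.
Compute y'(x) = −6 x + C1, so y'(9) = −54 + C1 = 0 ⇒ C1 = 54.
Therefore the extremal is
    y(x) = −3 x^2 + 54 x + 5.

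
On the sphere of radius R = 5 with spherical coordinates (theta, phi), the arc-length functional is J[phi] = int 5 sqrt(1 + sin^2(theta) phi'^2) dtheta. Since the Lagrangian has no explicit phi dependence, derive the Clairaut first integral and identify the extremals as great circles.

On the sphere of radius R = 5 with spherical coordinates (θ, φ), the induced metric is
    ds^2 = 25(dθ^2 + sin^2(θ) dφ^2).
Parameterise by θ; the arc-length functional is
    J[φ] = ∫ 5 sqrt(1 + sin^2(θ) (dφ/dθ)^2) dθ,
so L = 5 sqrt(1 + sin^2(θ) φ'^2). Compute
    ∂L/∂φ = 0  (L has no explicit φ dependence),
    ∂L/∂φ' = 5 sin^2(θ) φ' / sqrt(1 + sin^2(θ) φ'^2).
Since ∂L/∂φ = 0, the Euler-Lagrange equation
    d/dθ(∂L/∂φ') − ∂L/∂φ = 0
reduces to d/dθ(∂L/∂φ') = 0, i.e. the momentum conjugate to φ is conserved:
    5 sin^2(θ) φ' / sqrt(1 + sin^2(θ) φ'^2) = C.
The overall factor of 5 is constant, so dividing through gives Clairaut's relation sin^2(θ) φ' / sqrt(1 + sin^2(θ) φ'^2) = C' (with C' = C/5). Solving for φ' and integrating gives the great-circle family
    cot(θ) = A cos(φ − φ_0),
i.e. the intersection of the sphere with a plane through the origin. The two constants A and φ_0 (equivalently C and one phase) are fixed by the two endpoint conditions.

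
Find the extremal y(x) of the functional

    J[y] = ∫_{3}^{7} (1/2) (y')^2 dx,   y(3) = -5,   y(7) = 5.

The Lagrangian is L = (1/2) (y')^2.
Compute ∂L/∂y = 0, ∂L/∂y' = y'.
The Euler-Lagrange equation d/dx(∂L/∂y') − ∂L/∂y = 0 reduces to
    y'' = 0.
Its general solution is
    y(x) = A x + B,
with A, B fixed by the endpoint conditions.
Applying the endpoint conditions y(3) = -5 and y(7) = 5: solve A·3 + B = -5 and A·7 + B = 5. Subtracting gives A(7 − 3) = 5 − -5, so A = 5/2, and B = -5 − A·3 = -25/2. Therefore
    y(x) = (5/2) x - 25/2.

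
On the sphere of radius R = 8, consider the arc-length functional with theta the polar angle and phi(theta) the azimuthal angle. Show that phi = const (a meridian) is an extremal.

On the sphere of radius R = 8 with spherical coordinates (θ, φ), the induced metric is
    ds^2 = 64(dθ^2 + sin^2(θ) dφ^2).
Using θ as the parameter, the arc-length functional becomes
    J[φ] = ∫ 8 sqrt(1 + sin^2(θ) (dφ/dθ)^2) dθ.
So L = 8 sqrt(1 + sin^2(θ) φ'^2). Compute
    ∂L/∂φ = 0  (L has no explicit φ dependence),
    ∂L/∂φ' = 8 sin^2(θ) φ' / sqrt(1 + sin^2(θ) φ'^2).
For the candidate φ(θ) = c (constant), φ' = 0, so ∂L/∂φ' evaluated along the candidate vanishes, and ∂L/∂φ is identically zero. Hence
    d/dθ(∂L/∂φ') − ∂L/∂φ = 0
is satisfied. Therefore meridians φ = const are extremals of arc length — they are geodesics on the sphere.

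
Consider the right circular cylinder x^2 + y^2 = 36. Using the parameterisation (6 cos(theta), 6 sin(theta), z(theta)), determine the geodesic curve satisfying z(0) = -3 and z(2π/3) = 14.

Parameterise the cylinder of radius R = 6 as
    r(θ) = (6 cos θ, 6 sin θ, z(θ)).
The arc-length element is
    ds = sqrt(36 + (dz/dθ)^2) dθ,
so the Lagrangian is L = sqrt(36 + z'^2).
L depends on z' only, not on z or θ, so ∂L/∂z = 0 and
    ∂L/∂z' = z' / sqrt(36 + z'^2).
The Euler-Lagrange equation gives
    d/dθ( z' / sqrt(36 + z'^2) ) = 0,
so z' is constant. Integrating once:
    z(θ) = a θ + b,
a helix on the cylinder (a straight line when the cylinder is unrolled). The constants a, b are determined by the endpoint conditions.
With endpoint conditions z(0) = -3 and z(2π/3) = 14: from z(0) = b we get b = -3, and a·2π/3 + -3 = 14 gives a = 51/(2π), so
    z(θ) = (51/(2π)) θ − 3.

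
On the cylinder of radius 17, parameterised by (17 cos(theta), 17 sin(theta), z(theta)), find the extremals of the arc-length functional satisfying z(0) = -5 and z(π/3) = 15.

Parameterise the cylinder of radius R = 17 as
    r(θ) = (17 cos θ, 17 sin θ, z(θ)).
The arc-length element is
    ds = sqrt(289 + (dz/dθ)^2) dθ,
so the Lagrangian is L = sqrt(289 + z'^2).
L depends on z' only, not on z or θ, so ∂L/∂z = 0 and
    ∂L/∂z' = z' / sqrt(289 + z'^2).
The Euler-Lagrange equation gives
    d/dθ( z' / sqrt(289 + z'^2) ) = 0,
so z' is constant. Integrating once:
    z(θ) = a θ + b,
a helix on the cylinder (a straight line when the cylinder is unrolled). The constants a, b are determined by the endpoint conditions.
With endpoint conditions z(0) = -5 and z(π/3) = 15: from z(0) = b we get b = -5, and a·π/3 + -5 = 15 gives a = 60/π, so
    z(θ) = (60/π) θ − 5.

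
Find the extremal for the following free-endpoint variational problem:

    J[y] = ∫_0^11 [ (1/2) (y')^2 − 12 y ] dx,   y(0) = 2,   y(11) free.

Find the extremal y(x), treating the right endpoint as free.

The Lagrangian L = (1/2) (y')^2 − 12 y gives
    ∂L/∂y = −12,   ∂L/∂y' = y'.
Euler-Lagrange: d/dx(y') − (−12) = 0, i.e. y'' + 12 = 0, so
    y(x) = −(12/2) x^2 + C1 x + C2.
Fixed left endpoint y(0) = 2 ⇒ C2 = 2.
The right endpoint x = 11 is free, so the natural (transversality) condition is ∂L/∂y' |_{x=11} = 0, i.e. y'(11) = 0.
Compute y'(x) = −12 x + C1, so y'(11) = −132 + C1 = 0 ⇒ C1 = 132.
Therefore the extremal is
    y(x) = −6 x^2 + 132 x + 2.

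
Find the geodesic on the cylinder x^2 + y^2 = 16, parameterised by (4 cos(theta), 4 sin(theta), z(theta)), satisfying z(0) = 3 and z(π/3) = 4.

Parameterise the cylinder of radius R = 4 as
    r(θ) = (4 cos θ, 4 sin θ, z(θ)).
The arc-length element is
    ds = sqrt(16 + (dz/dθ)^2) dθ,
so the Lagrangian is L = sqrt(16 + z'^2).
L depends on z' only, not on z or θ, so ∂L/∂z = 0 and
    ∂L/∂z' = z' / sqrt(16 + z'^2).
The Euler-Lagrange equation gives
    d/dθ( z' / sqrt(16 + z'^2) ) = 0,
so z' is constant. Integrating once:
    z(θ) = a θ + b,
a helix on the cylinder (a straight line when the cylinder is unrolled). The constants a, b are determined by the endpoint conditions.
With endpoint conditions z(0) = 3 and z(π/3) = 4: from z(0) = b we get b = 3, and a·π/3 + 3 = 4 gives a = 3/π, so
    z(θ) = (3/π) θ + 3.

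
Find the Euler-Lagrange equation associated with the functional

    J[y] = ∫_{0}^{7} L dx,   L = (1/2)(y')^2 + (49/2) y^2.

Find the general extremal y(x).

The Lagrangian is L = (1/2)(y')^2 + (49/2) y^2.
∂L/∂y = 49y.
∂L/∂y' = y'.
The Euler-Lagrange equation d/dx(∂L/∂y') − ∂L/∂y = 0 becomes:
    y'' - 49 y = 0
General solution: y(x) = A e^(7x) + B e^(-7x), where A and B are arbitrary constants fixed by the endpoint conditions.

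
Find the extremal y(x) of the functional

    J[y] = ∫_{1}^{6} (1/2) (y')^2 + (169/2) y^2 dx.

The Lagrangian is L = (1/2) (y')^2 + (169/2) y^2.
Compute ∂L/∂y = 169y, ∂L/∂y' = y'.
The Euler-Lagrange equation d/dx(∂L/∂y') − ∂L/∂y = 0 reduces to
    y'' − 169 y = 0.
Its general solution is
    y(x) = A e^(13x) + B e^(−13x),
with A, B fixed by the endpoint conditions.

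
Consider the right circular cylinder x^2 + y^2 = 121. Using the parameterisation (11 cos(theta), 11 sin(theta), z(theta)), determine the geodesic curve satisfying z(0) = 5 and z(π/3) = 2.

Parameterise the cylinder of radius R = 11 as
    r(θ) = (11 cos θ, 11 sin θ, z(θ)).
The arc-length element is
    ds = sqrt(121 + (dz/dθ)^2) dθ,
so the Lagrangian is L = sqrt(121 + z'^2).
L depends on z' only, not on z or θ, so ∂L/∂z = 0 and
    ∂L/∂z' = z' / sqrt(121 + z'^2).
The Euler-Lagrange equation gives
    d/dθ( z' / sqrt(121 + z'^2) ) = 0,
so z' is constant. Integrating once:
    z(θ) = a θ + b,
a helix on the cylinder (a straight line when the cylinder is unrolled). The constants a, b are determined by the endpoint conditions.
With endpoint conditions z(0) = 5 and z(π/3) = 2: from z(0) = b we get b = 5, and a·π/3 + 5 = 2 gives a = -9/π, so
    z(θ) = (-9/π) θ + 5.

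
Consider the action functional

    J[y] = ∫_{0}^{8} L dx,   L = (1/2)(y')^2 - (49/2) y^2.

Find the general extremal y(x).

The Lagrangian is L = (1/2)(y')^2 - (49/2) y^2.
∂L/∂y = -49y.
∂L/∂y' = y'.
The Euler-Lagrange equation d/dx(∂L/∂y') − ∂L/∂y = 0 becomes:
    y'' + 49 y = 0
General solution: y(x) = A sin(7x) + B cos(7x), where A and B are arbitrary constants fixed by the endpoint conditions.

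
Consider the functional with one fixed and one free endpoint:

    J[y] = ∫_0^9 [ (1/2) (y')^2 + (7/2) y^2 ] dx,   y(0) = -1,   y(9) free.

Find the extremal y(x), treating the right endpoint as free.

The Lagrangian L = (1/2) (y')^2 + (7/2) y^2 gives
    ∂L/∂y = 7 y,   ∂L/∂y' = y'.
Euler-Lagrange: y'' − 7 y = 0.
With k = sqrt(7), the general solution is
    y(x) = A cosh(sqrt(7) x) + B sinh(sqrt(7) x).
Fixed left endpoint y(0) = -1 ⇒ A = -1.
The right endpoint x = 9 is free, so the natural (transversality) condition is ∂L/∂y' |_{x=9} = 0, i.e. y'(9) = 0.
Compute y'(x) = A k sinh(k x) + B k cosh(k x), so
    y'(9) = A k sinh(k·9) + B k cosh(k·9) = 0
    ⇒ B = −A tanh(k·9) = tanh(sqrt(7)·9).
Therefore the extremal is
    y(x) = −cosh(sqrt(7) x) + tanh(sqrt(7)·9) sinh(sqrt(7) x).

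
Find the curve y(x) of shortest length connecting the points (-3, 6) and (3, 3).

Arc-length functional: J[y] = ∫ sqrt(1 + (y')^2) dx.
Lagrangian L = sqrt(1 + (y')^2) has no explicit y dependence, so ∂L/∂y = 0 and the Euler-Lagrange equation gives
    d/dx( y' / sqrt(1 + (y')^2) ) = 0  ⇒  y' / sqrt(1 + (y')^2) = const.
Hence y' is constant, so y(x) is affine.
Fitting the endpoints (-3, 6) and (3, 3):
    slope m = (3 − 6) / (3 − (-3)) = -1/2,
    intercept c = 6 − m·(-3) = 9/2.
Extremal: y(x) = (-1/2) x + 9/2.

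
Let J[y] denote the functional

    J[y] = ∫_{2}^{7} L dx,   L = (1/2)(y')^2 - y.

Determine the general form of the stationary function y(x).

The Lagrangian is L = (1/2)(y')^2 - y.
∂L/∂y = -1.
∂L/∂y' = y'.
The Euler-Lagrange equation d/dx(∂L/∂y') − ∂L/∂y = 0 becomes:
    y'' + 1 = 0
General solution: y(x) = -x^2/2 + A x + B, where A and B are arbitrary constants fixed by the endpoint conditions.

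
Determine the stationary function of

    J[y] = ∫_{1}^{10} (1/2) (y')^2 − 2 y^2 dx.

The Lagrangian is L = (1/2) (y')^2 − 2 y^2.
Compute ∂L/∂y = -4y, ∂L/∂y' = y'.
The Euler-Lagrange equation d/dx(∂L/∂y') − ∂L/∂y = 0 reduces to
    y'' + 4 y = 0.
Its general solution is
    y(x) = A sin(2x) + B cos(2x),
with A, B fixed by the endpoint conditions.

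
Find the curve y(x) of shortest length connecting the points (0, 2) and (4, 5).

Arc-length functional: J[y] = ∫ sqrt(1 + (y')^2) dx.
Lagrangian L = sqrt(1 + (y')^2) has no explicit y dependence, so ∂L/∂y = 0 and the Euler-Lagrange equation gives
    d/dx( y' / sqrt(1 + (y')^2) ) = 0  ⇒  y' / sqrt(1 + (y')^2) = const.
Hence y' is constant, so y(x) is affine.
Fitting the endpoints (0, 2) and (4, 5):
    slope m = (5 − 2) / (4 − 0) = 3/4,
    intercept c = 2 − m·0 = 2.
Extremal: y(x) = (3/4) x + 2.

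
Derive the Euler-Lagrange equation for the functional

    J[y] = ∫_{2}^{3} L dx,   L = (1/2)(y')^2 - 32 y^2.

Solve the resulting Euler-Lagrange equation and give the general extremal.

The Lagrangian is L = (1/2)(y')^2 - 32 y^2.
∂L/∂y = -64y.
∂L/∂y' = y'.
The Euler-Lagrange equation d/dx(∂L/∂y') − ∂L/∂y = 0 becomes:
    y'' + 64 y = 0
General solution: y(x) = A sin(8x) + B cos(8x), where A and B are arbitrary constants fixed by the endpoint conditions.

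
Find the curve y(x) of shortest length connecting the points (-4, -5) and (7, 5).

Arc-length functional: J[y] = ∫ sqrt(1 + (y')^2) dx.
Lagrangian L = sqrt(1 + (y')^2) has no explicit y dependence, so ∂L/∂y = 0 and the Euler-Lagrange equation gives
    d/dx( y' / sqrt(1 + (y')^2) ) = 0  ⇒  y' / sqrt(1 + (y')^2) = const.
Hence y' is constant, so y(x) is affine.
Fitting the endpoints (-4, -5) and (7, 5):
    slope m = (5 − (-5)) / (7 − (-4)) = 10/11,
    intercept c = (-5) − m·(-4) = -15/11.
Extremal: y(x) = (10/11) x - 15/11.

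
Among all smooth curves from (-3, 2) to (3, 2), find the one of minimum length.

Arc-length functional: J[y] = ∫ sqrt(1 + (y')^2) dx.
Lagrangian L = sqrt(1 + (y')^2) has no explicit y dependence, so ∂L/∂y = 0 and the Euler-Lagrange equation gives
    d/dx( y' / sqrt(1 + (y')^2) ) = 0  ⇒  y' / sqrt(1 + (y')^2) = const.
Hence y' is constant, so y(x) is affine.
Fitting the endpoints (-3, 2) and (3, 2):
    slope m = (2 − 2) / (3 − (-3)) = 0,
    intercept c = 2 − m·(-3) = 2.
Extremal: y(x) = 2.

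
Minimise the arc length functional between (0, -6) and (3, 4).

Arc-length functional: J[y] = ∫ sqrt(1 + (y')^2) dx.
Lagrangian L = sqrt(1 + (y')^2) has no explicit y dependence, so ∂L/∂y = 0 and the Euler-Lagrange equation gives
    d/dx( y' / sqrt(1 + (y')^2) ) = 0  ⇒  y' / sqrt(1 + (y')^2) = const.
Hence y' is constant, so y(x) is affine.
Fitting the endpoints (0, -6) and (3, 4):
    slope m = (4 − (-6)) / (3 − 0) = 10/3,
    intercept c = (-6) − m·0 = -6.
Extremal: y(x) = (10/3) x - 6.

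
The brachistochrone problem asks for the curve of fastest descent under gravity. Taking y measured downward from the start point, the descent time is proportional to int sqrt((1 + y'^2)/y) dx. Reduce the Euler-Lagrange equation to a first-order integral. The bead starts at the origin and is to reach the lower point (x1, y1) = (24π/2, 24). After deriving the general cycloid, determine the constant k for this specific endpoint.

The Lagrangian L = sqrt((1 + y'^2) / y) has no explicit x dependence, so the Beltrami identity applies:
    L − y' ∂L/∂y' = C.
Compute ∂L/∂y' = y' / sqrt(y (1 + y'^2)).
Substitute:
    sqrt((1 + y'^2)/y) − y'·y' / sqrt(y (1 + y'^2))
    = (1 + y'^2) / sqrt(y (1 + y'^2)) − y'^2 / sqrt(y (1 + y'^2))
    = 1 / sqrt(y (1 + y'^2)) = C.
Squaring and rearranging gives the first integral
    y (1 + y'^2) = 1/C^2 =: k   (constant).
Solving this first-order ODE by the substitution
    y = (k/2)(1 − cos θ)
yields the cycloid parameterisation
    x(θ) = (k/2)(θ − sin θ),   y(θ) = (k/2)(1 − cos θ).
The constant k is fixed by the endpoint condition.
Now fit the given lower endpoint (x1, y1) = (24π/2, 24). At the bottom of the first arch (θ = π), the parametric equations give
    y(π) = (k/2)(1 − cos π) = k,
    x(π) = (k/2)(π − sin π) = kπ/2.
Matching y(π) = 24 gives k = 24, consistent with x(π) = 24π/2. Therefore the specific cycloid is
    x(θ) = (24/2)(θ − sin θ),   y(θ) = (24/2)(1 − cos θ).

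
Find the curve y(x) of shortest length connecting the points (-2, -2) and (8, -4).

Arc-length functional: J[y] = ∫ sqrt(1 + (y')^2) dx.
Lagrangian L = sqrt(1 + (y')^2) has no explicit y dependence, so ∂L/∂y = 0 and the Euler-Lagrange equation gives
    d/dx( y' / sqrt(1 + (y')^2) ) = 0  ⇒  y' / sqrt(1 + (y')^2) = const.
Hence y' is constant, so y(x) is affine.
Fitting the endpoints (-2, -2) and (8, -4):
    slope m = ((-4) − (-2)) / (8 − (-2)) = -1/5,
    intercept c = (-2) − m·(-2) = -12/5.
Extremal: y(x) = (-1/5) x - 12/5.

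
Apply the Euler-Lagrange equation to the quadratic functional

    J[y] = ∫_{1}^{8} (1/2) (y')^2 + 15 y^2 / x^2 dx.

The Lagrangian is L = (1/2) (y')^2 + 15 y^2 / x^2.
Compute ∂L/∂y = 30y/x^2, ∂L/∂y' = y'.
The Euler-Lagrange equation d/dx(∂L/∂y') − ∂L/∂y = 0 reduces to
    y'' − 30/x^2 · y = 0  (x > 0).
Its general solution is
    y(x) = A x^6 + B x^(-5),
with A, B fixed by the endpoint conditions.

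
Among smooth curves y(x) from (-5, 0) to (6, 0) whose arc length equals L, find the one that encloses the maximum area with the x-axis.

Set up the augmented Lagrangian using a multiplier λ for the length constraint:
    F(y, y') = y − λ sqrt(1 + y'^2).
F has no explicit x dependence, so the Beltrami identity yields a first integral
    F − y' ∂F/∂y' = C.
Compute ∂F/∂y' = −λ y' / sqrt(1 + y'^2). Then
    y − λ sqrt(1 + y'^2) + λ y'^2 / sqrt(1 + y'^2) = C
    ⇒  y − λ / sqrt(1 + y'^2) = C.
Solving for y' and integrating gives
    (x − a)^2 + (y − b)^2 = λ^2,
a circular arc of radius λ. The constants a, b are determined by the endpoint conditions y(-5) = y(6) = 0, and λ is fixed implicitly by the length constraint
    ∫_{-5}^{6} sqrt(1 + y'^2) dx = L.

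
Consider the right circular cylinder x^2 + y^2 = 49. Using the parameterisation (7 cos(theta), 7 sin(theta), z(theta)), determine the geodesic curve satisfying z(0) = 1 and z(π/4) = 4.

Parameterise the cylinder of radius R = 7 as
    r(θ) = (7 cos θ, 7 sin θ, z(θ)).
The arc-length element is
    ds = sqrt(49 + (dz/dθ)^2) dθ,
so the Lagrangian is L = sqrt(49 + z'^2).
L depends on z' only, not on z or θ, so ∂L/∂z = 0 and
    ∂L/∂z' = z' / sqrt(49 + z'^2).
The Euler-Lagrange equation gives
    d/dθ( z' / sqrt(49 + z'^2) ) = 0,
so z' is constant. Integrating once:
    z(θ) = a θ + b,
a helix on the cylinder (a straight line when the cylinder is unrolled). The constants a, b are determined by the endpoint conditions.
With endpoint conditions z(0) = 1 and z(π/4) = 4: from z(0) = b we get b = 1, and a·π/4 + 1 = 4 gives a = 12/π, so
    z(θ) = (12/π) θ + 1.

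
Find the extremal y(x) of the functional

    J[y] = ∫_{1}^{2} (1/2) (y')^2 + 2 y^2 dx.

The Lagrangian is L = (1/2) (y')^2 + 2 y^2.
Compute ∂L/∂y = 4y, ∂L/∂y' = y'.
The Euler-Lagrange equation d/dx(∂L/∂y') − ∂L/∂y = 0 reduces to
    y'' − 4 y = 0.
Its general solution is
    y(x) = A e^(2x) + B e^(−2x),
with A, B fixed by the endpoint conditions.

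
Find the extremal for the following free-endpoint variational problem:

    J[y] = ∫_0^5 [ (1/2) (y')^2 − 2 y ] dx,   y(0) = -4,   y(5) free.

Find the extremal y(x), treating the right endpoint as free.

The Lagrangian L = (1/2) (y')^2 − 2 y gives
    ∂L/∂y = −2,   ∂L/∂y' = y'.
Euler-Lagrange: d/dx(y') − (−2) = 0, i.e. y'' + 2 = 0, so
    y(x) = −(2/2) x^2 + C1 x + C2.
Fixed left endpoint y(0) = -4 ⇒ C2 = -4.
The right endpoint x = 5 is free, so the natural (transversality) condition is ∂L/∂y' |_{x=5} = 0, i.e. y'(5) = 0.
Compute y'(x) = −2 x + C1, so y'(5) = −10 + C1 = 0 ⇒ C1 = 10.
Therefore the extremal is
    y(x) = −x^2 + 10 x − 4.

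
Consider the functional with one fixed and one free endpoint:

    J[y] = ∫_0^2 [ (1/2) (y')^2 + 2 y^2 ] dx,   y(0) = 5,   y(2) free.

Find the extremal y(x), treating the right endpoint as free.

The Lagrangian L = (1/2) (y')^2 + 2 y^2 gives
    ∂L/∂y = 4 y,   ∂L/∂y' = y'.
Euler-Lagrange: y'' − 4 y = 0.
With k = 2, the general solution is
    y(x) = A cosh(2 x) + B sinh(2 x).
Fixed left endpoint y(0) = 5 ⇒ A = 5.
The right endpoint x = 2 is free, so the natural (transversality) condition is ∂L/∂y' |_{x=2} = 0, i.e. y'(2) = 0.
Compute y'(x) = A k sinh(k x) + B k cosh(k x), so
    y'(2) = A k sinh(k·2) + B k cosh(k·2) = 0
    ⇒ B = −A tanh(k·2) = − 5 tanh(2·2).
Therefore the extremal is
    y(x) = 5 cosh(2 x) − 5 tanh(2·2) sinh(2 x).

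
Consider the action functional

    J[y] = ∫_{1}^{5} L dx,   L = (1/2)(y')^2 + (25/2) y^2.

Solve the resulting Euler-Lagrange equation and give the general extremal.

The Lagrangian is L = (1/2)(y')^2 + (25/2) y^2.
∂L/∂y = 25y.
∂L/∂y' = y'.
The Euler-Lagrange equation d/dx(∂L/∂y') − ∂L/∂y = 0 becomes:
    y'' - 25 y = 0
General solution: y(x) = A e^(5x) + B e^(-5x), where A and B are arbitrary constants fixed by the endpoint conditions.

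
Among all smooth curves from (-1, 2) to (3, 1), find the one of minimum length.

Arc-length functional: J[y] = ∫ sqrt(1 + (y')^2) dx.
Lagrangian L = sqrt(1 + (y')^2) has no explicit y dependence, so ∂L/∂y = 0 and the Euler-Lagrange equation gives
    d/dx( y' / sqrt(1 + (y')^2) ) = 0  ⇒  y' / sqrt(1 + (y')^2) = const.
Hence y' is constant, so y(x) is affine.
Fitting the endpoints (-1, 2) and (3, 1):
    slope m = (1 − 2) / (3 − (-1)) = -1/4,
    intercept c = 2 − m·(-1) = 7/4.
Extremal: y(x) = (-1/4) x + 7/4.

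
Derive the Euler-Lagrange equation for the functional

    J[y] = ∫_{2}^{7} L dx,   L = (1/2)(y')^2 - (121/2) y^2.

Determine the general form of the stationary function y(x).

The Lagrangian is L = (1/2)(y')^2 - (121/2) y^2.
∂L/∂y = -121y.
∂L/∂y' = y'.
The Euler-Lagrange equation d/dx(∂L/∂y') − ∂L/∂y = 0 becomes:
    y'' + 121 y = 0
General solution: y(x) = A sin(11x) + B cos(11x), where A and B are arbitrary constants fixed by the endpoint conditions.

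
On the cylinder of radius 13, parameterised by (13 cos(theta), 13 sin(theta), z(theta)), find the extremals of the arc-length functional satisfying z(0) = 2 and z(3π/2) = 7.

Parameterise the cylinder of radius R = 13 as
    r(θ) = (13 cos θ, 13 sin θ, z(θ)).
The arc-length element is
    ds = sqrt(169 + (dz/dθ)^2) dθ,
so the Lagrangian is L = sqrt(169 + z'^2).
L depends on z' only, not on z or θ, so ∂L/∂z = 0 and
    ∂L/∂z' = z' / sqrt(169 + z'^2).
The Euler-Lagrange equation gives
    d/dθ( z' / sqrt(169 + z'^2) ) = 0,
so z' is constant. Integrating once:
    z(θ) = a θ + b,
a helix on the cylinder (a straight line when the cylinder is unrolled). The constants a, b are determined by the endpoint conditions.
With endpoint conditions z(0) = 2 and z(3π/2) = 7: from z(0) = b we get b = 2, and a·3π/2 + 2 = 7 gives a = 10/(3π), so
    z(θ) = (10/(3π)) θ + 2.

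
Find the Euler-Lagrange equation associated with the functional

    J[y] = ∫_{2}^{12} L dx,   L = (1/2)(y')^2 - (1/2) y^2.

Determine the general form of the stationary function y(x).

The Lagrangian is L = (1/2)(y')^2 - (1/2) y^2.
∂L/∂y = -y.
∂L/∂y' = y'.
The Euler-Lagrange equation d/dx(∂L/∂y') − ∂L/∂y = 0 becomes:
    y'' + y = 0
General solution: y(x) = A sin(x) + B cos(x), where A and B are arbitrary constants fixed by the endpoint conditions.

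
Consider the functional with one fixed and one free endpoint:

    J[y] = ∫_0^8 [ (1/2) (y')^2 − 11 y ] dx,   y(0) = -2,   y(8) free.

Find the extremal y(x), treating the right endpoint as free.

The Lagrangian L = (1/2) (y')^2 − 11 y gives
    ∂L/∂y = −11,   ∂L/∂y' = y'.
Euler-Lagrange: d/dx(y') − (−11) = 0, i.e. y'' + 11 = 0, so
    y(x) = −(11/2) x^2 + C1 x + C2.
Fixed left endpoint y(0) = -2 ⇒ C2 = -2.
The right endpoint x = 8 is free, so the natural (transversality) condition is ∂L/∂y' |_{x=8} = 0, i.e. y'(8) = 0.
Compute y'(x) = −11 x + C1, so y'(8) = −88 + C1 = 0 ⇒ C1 = 88.
Therefore the extremal is
    y(x) = −(11/2) x^2 + 88 x − 2.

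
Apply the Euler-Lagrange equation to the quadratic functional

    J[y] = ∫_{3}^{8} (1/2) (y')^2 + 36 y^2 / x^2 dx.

The Lagrangian is L = (1/2) (y')^2 + 36 y^2 / x^2.
Compute ∂L/∂y = 72y/x^2, ∂L/∂y' = y'.
The Euler-Lagrange equation d/dx(∂L/∂y') − ∂L/∂y = 0 reduces to
    y'' − 72/x^2 · y = 0  (x > 0).
Its general solution is
    y(x) = A x^9 + B x^(-8),
with A, B fixed by the endpoint conditions.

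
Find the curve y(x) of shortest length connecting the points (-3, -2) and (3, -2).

Arc-length functional: J[y] = ∫ sqrt(1 + (y')^2) dx.
Lagrangian L = sqrt(1 + (y')^2) has no explicit y dependence, so ∂L/∂y = 0 and the Euler-Lagrange equation gives
    d/dx( y' / sqrt(1 + (y')^2) ) = 0  ⇒  y' / sqrt(1 + (y')^2) = const.
Hence y' is constant, so y(x) is affine.
Fitting the endpoints (-3, -2) and (3, -2):
    slope m = ((-2) − (-2)) / (3 − (-3)) = 0,
    intercept c = (-2) − m·(-3) = -2.
Extremal: y(x) = -2.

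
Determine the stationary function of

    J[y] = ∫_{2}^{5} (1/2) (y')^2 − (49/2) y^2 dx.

The Lagrangian is L = (1/2) (y')^2 − (49/2) y^2.
Compute ∂L/∂y = -49y, ∂L/∂y' = y'.
The Euler-Lagrange equation d/dx(∂L/∂y') − ∂L/∂y = 0 reduces to
    y'' + 49 y = 0.
Its general solution is
    y(x) = A sin(7x) + B cos(7x),
with A, B fixed by the endpoint conditions.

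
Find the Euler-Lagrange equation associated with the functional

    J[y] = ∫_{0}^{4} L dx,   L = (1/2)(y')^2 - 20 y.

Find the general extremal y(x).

The Lagrangian is L = (1/2)(y')^2 - 20 y.
∂L/∂y = -20.
∂L/∂y' = y'.
The Euler-Lagrange equation d/dx(∂L/∂y') − ∂L/∂y = 0 becomes:
    y'' + 20 = 0
General solution: y(x) = -10 x^2 + A x + B, where A and B are arbitrary constants fixed by the endpoint conditions.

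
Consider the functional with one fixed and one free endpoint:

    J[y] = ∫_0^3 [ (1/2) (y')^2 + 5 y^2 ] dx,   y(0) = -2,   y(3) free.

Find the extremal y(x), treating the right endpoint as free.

The Lagrangian L = (1/2) (y')^2 + 5 y^2 gives
    ∂L/∂y = 10 y,   ∂L/∂y' = y'.
Euler-Lagrange: y'' − 10 y = 0.
With k = sqrt(10), the general solution is
    y(x) = A cosh(sqrt(10) x) + B sinh(sqrt(10) x).
Fixed left endpoint y(0) = -2 ⇒ A = -2.
The right endpoint x = 3 is free, so the natural (transversality) condition is ∂L/∂y' |_{x=3} = 0, i.e. y'(3) = 0.
Compute y'(x) = A k sinh(k x) + B k cosh(k x), so
    y'(3) = A k sinh(k·3) + B k cosh(k·3) = 0
    ⇒ B = −A tanh(k·3) = 2 tanh(sqrt(10)·3).
Therefore the extremal is
    y(x) = −2 cosh(sqrt(10) x) + 2 tanh(sqrt(10)·3) sinh(sqrt(10) x).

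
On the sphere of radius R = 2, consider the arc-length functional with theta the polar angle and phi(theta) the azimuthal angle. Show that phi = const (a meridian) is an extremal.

On the sphere of radius R = 2 with spherical coordinates (θ, φ), the induced metric is
    ds^2 = 4(dθ^2 + sin^2(θ) dφ^2).
Using θ as the parameter, the arc-length functional becomes
    J[φ] = ∫ 2 sqrt(1 + sin^2(θ) (dφ/dθ)^2) dθ.
So L = 2 sqrt(1 + sin^2(θ) φ'^2). Compute
    ∂L/∂φ = 0  (L has no explicit φ dependence),
    ∂L/∂φ' = 2 sin^2(θ) φ' / sqrt(1 + sin^2(θ) φ'^2).
For the candidate φ(θ) = c (constant), φ' = 0, so ∂L/∂φ' evaluated along the candidate vanishes, and ∂L/∂φ is identically zero. Hence
    d/dθ(∂L/∂φ') − ∂L/∂φ = 0
is satisfied. Therefore meridians φ = const are extremals of arc length — they are geodesics on the sphere.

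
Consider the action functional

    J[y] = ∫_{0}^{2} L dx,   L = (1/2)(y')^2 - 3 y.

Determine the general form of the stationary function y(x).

The Lagrangian is L = (1/2)(y')^2 - 3 y.
∂L/∂y = -3.
∂L/∂y' = y'.
The Euler-Lagrange equation d/dx(∂L/∂y') − ∂L/∂y = 0 becomes:
    y'' + 3 = 0
General solution: y(x) = -(3/2) x^2 + A x + B, where A and B are arbitrary constants fixed by the endpoint conditions.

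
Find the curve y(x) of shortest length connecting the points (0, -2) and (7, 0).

Arc-length functional: J[y] = ∫ sqrt(1 + (y')^2) dx.
Lagrangian L = sqrt(1 + (y')^2) has no explicit y dependence, so ∂L/∂y = 0 and the Euler-Lagrange equation gives
    d/dx( y' / sqrt(1 + (y')^2) ) = 0  ⇒  y' / sqrt(1 + (y')^2) = const.
Hence y' is constant, so y(x) is affine.
Fitting the endpoints (0, -2) and (7, 0):
    slope m = (0 − (-2)) / (7 − 0) = 2/7,
    intercept c = (-2) − m·0 = -2.
Extremal: y(x) = (2/7) x - 2.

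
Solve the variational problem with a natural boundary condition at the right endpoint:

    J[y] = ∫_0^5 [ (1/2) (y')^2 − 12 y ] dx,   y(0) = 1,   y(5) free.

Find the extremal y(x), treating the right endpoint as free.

The Lagrangian L = (1/2) (y')^2 − 12 y gives
    ∂L/∂y = −12,   ∂L/∂y' = y'.
Euler-Lagrange: d/dx(y') − (−12) = 0, i.e. y'' + 12 = 0, so
    y(x) = −(12/2) x^2 + C1 x + C2.
Fixed left endpoint y(0) = 1 ⇒ C2 = 1.
The right endpoint x = 5 is free, so the natural (transversality) condition is ∂L/∂y' |_{x=5} = 0, i.e. y'(5) = 0.
Compute y'(x) = −12 x + C1, so y'(5) = −60 + C1 = 0 ⇒ C1 = 60.
Therefore the extremal is
    y(x) = −6 x^2 + 60 x + 1.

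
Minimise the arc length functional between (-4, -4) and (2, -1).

Arc-length functional: J[y] = ∫ sqrt(1 + (y')^2) dx.
Lagrangian L = sqrt(1 + (y')^2) has no explicit y dependence, so ∂L/∂y = 0 and the Euler-Lagrange equation gives
    d/dx( y' / sqrt(1 + (y')^2) ) = 0  ⇒  y' / sqrt(1 + (y')^2) = const.
Hence y' is constant, so y(x) is affine.
Fitting the endpoints (-4, -4) and (2, -1):
    slope m = ((-1) − (-4)) / (2 − (-4)) = 1/2,
    intercept c = (-4) − m·(-4) = -2.
Extremal: y(x) = (1/2) x - 2.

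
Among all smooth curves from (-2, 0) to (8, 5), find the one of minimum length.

Arc-length functional: J[y] = ∫ sqrt(1 + (y')^2) dx.
Lagrangian L = sqrt(1 + (y')^2) has no explicit y dependence, so ∂L/∂y = 0 and the Euler-Lagrange equation gives
    d/dx( y' / sqrt(1 + (y')^2) ) = 0  ⇒  y' / sqrt(1 + (y')^2) = const.
Hence y' is constant, so y(x) is affine.
Fitting the endpoints (-2, 0) and (8, 5):
    slope m = (5 − 0) / (8 − (-2)) = 1/2,
    intercept c = 0 − m·(-2) = 1.
Extremal: y(x) = (1/2) x + 1.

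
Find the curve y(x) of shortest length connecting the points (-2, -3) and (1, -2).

Arc-length functional: J[y] = ∫ sqrt(1 + (y')^2) dx.
Lagrangian L = sqrt(1 + (y')^2) has no explicit y dependence, so ∂L/∂y = 0 and the Euler-Lagrange equation gives
    d/dx( y' / sqrt(1 + (y')^2) ) = 0  ⇒  y' / sqrt(1 + (y')^2) = const.
Hence y' is constant, so y(x) is affine.
Fitting the endpoints (-2, -3) and (1, -2):
    slope m = ((-2) − (-3)) / (1 − (-2)) = 1/3,
    intercept c = (-3) − m·(-2) = -7/3.
Extremal: y(x) = (1/3) x - 7/3.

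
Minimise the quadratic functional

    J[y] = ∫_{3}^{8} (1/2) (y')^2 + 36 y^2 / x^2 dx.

The Lagrangian is L = (1/2) (y')^2 + 36 y^2 / x^2.
Compute ∂L/∂y = 72y/x^2, ∂L/∂y' = y'.
The Euler-Lagrange equation d/dx(∂L/∂y') − ∂L/∂y = 0 reduces to
    y'' − 72/x^2 · y = 0  (x > 0).
Its general solution is
    y(x) = A x^9 + B x^(-8),
with A, B fixed by the endpoint conditions.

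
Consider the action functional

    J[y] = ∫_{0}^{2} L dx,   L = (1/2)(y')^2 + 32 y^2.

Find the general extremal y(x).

The Lagrangian is L = (1/2)(y')^2 + 32 y^2.
∂L/∂y = 64y.
∂L/∂y' = y'.
The Euler-Lagrange equation d/dx(∂L/∂y') − ∂L/∂y = 0 becomes:
    y'' - 64 y = 0
General solution: y(x) = A e^(8x) + B e^(-8x), where A and B are arbitrary constants fixed by the endpoint conditions.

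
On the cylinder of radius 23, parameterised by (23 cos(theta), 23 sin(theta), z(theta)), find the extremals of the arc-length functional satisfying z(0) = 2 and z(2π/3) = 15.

Parameterise the cylinder of radius R = 23 as
    r(θ) = (23 cos θ, 23 sin θ, z(θ)).
The arc-length element is
    ds = sqrt(529 + (dz/dθ)^2) dθ,
so the Lagrangian is L = sqrt(529 + z'^2).
L depends on z' only, not on z or θ, so ∂L/∂z = 0 and
    ∂L/∂z' = z' / sqrt(529 + z'^2).
The Euler-Lagrange equation gives
    d/dθ( z' / sqrt(529 + z'^2) ) = 0,
so z' is constant. Integrating once:
    z(θ) = a θ + b,
a helix on the cylinder (a straight line when the cylinder is unrolled). The constants a, b are determined by the endpoint conditions.
With endpoint conditions z(0) = 2 and z(2π/3) = 15: from z(0) = b we get b = 2, and a·2π/3 + 2 = 15 gives a = 39/(2π), so
    z(θ) = (39/(2π)) θ + 2.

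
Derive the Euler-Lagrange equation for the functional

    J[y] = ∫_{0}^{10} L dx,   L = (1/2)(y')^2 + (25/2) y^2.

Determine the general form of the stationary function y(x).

The Lagrangian is L = (1/2)(y')^2 + (25/2) y^2.
∂L/∂y = 25y.
∂L/∂y' = y'.
The Euler-Lagrange equation d/dx(∂L/∂y') − ∂L/∂y = 0 becomes:
    y'' - 25 y = 0
General solution: y(x) = A e^(5x) + B e^(-5x), where A and B are arbitrary constants fixed by the endpoint conditions.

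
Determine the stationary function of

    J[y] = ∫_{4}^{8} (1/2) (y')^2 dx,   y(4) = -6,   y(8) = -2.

The Lagrangian is L = (1/2) (y')^2.
Compute ∂L/∂y = 0, ∂L/∂y' = y'.
The Euler-Lagrange equation d/dx(∂L/∂y') − ∂L/∂y = 0 reduces to
    y'' = 0.
Its general solution is
    y(x) = A x + B,
with A, B fixed by the endpoint conditions.
Applying the endpoint conditions y(4) = -6 and y(8) = -2: solve A·4 + B = -6 and A·8 + B = -2. Subtracting gives A(8 − 4) = -2 − -6, so A = 1, and B = -6 − A·4 = -10. Therefore
    y(x) = x - 10.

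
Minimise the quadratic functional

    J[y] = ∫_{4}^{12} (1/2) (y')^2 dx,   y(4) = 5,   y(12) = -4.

The Lagrangian is L = (1/2) (y')^2.
Compute ∂L/∂y = 0, ∂L/∂y' = y'.
The Euler-Lagrange equation d/dx(∂L/∂y') − ∂L/∂y = 0 reduces to
    y'' = 0.
Its general solution is
    y(x) = A x + B,
with A, B fixed by the endpoint conditions.
Applying the endpoint conditions y(4) = 5 and y(12) = -4: solve A·4 + B = 5 and A·12 + B = -4. Subtracting gives A(12 − 4) = -4 − 5, so A = -9/8, and B = 5 − A·4 = 19/2. Therefore
    y(x) = (-9/8) x + 19/2.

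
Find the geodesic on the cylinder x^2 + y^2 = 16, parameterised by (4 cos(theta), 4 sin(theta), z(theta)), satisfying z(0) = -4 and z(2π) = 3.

Parameterise the cylinder of radius R = 4 as
    r(θ) = (4 cos θ, 4 sin θ, z(θ)).
The arc-length element is
    ds = sqrt(16 + (dz/dθ)^2) dθ,
so the Lagrangian is L = sqrt(16 + z'^2).
L depends on z' only, not on z or θ, so ∂L/∂z = 0 and
    ∂L/∂z' = z' / sqrt(16 + z'^2).
The Euler-Lagrange equation gives
    d/dθ( z' / sqrt(16 + z'^2) ) = 0,
so z' is constant. Integrating once:
    z(θ) = a θ + b,
a helix on the cylinder (a straight line when the cylinder is unrolled). The constants a, b are determined by the endpoint conditions.
With endpoint conditions z(0) = -4 and z(2π) = 3: from z(0) = b we get b = -4, and a·2π + -4 = 3 gives a = 7/(2π), so
    z(θ) = (7/(2π)) θ − 4.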